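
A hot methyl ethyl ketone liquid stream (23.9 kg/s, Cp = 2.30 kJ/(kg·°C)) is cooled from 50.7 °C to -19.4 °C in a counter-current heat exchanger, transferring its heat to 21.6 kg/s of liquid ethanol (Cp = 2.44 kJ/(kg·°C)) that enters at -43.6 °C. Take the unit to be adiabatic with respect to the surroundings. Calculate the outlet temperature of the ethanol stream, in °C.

T_c,out = 29.5 °C

Heat released by hot stream: Q = 23.9 × 2.30 × (50.7 − -19.4) = 3853.4 kJ/s
Energy balance on cold side (adiabatic exchanger): Q = ṁ_c·Cp_c·(T_c,out − T_c,in)
T_c,out = -43.6 + 3853.4/(21.6 × 2.44) = 29.514 °C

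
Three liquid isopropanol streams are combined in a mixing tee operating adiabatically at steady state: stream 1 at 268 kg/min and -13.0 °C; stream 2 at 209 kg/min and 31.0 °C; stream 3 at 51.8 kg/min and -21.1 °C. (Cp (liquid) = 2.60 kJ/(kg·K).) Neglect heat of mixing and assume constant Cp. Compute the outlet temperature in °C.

T_out = 3.60 °C

No heat crosses the boundary, so H_out = H_in.
Σ ṁᵢCp,ᵢTᵢ = 268×2.60×-13.0 + 209×2.60×31.0 + 51.8×2.60×-21.1 = 4945.3
Σ ṁᵢCp,ᵢ = 268×2.60 + 209×2.60 + 51.8×2.60 = 1374.9
T_out = 4945.3 / 1374.9 = 3.5969 °C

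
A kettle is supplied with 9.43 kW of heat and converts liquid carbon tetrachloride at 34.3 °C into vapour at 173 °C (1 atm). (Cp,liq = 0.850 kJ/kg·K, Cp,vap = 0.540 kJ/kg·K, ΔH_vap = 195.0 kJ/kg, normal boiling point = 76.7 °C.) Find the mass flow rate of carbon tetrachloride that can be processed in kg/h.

ṁ = 120 kg/h

Δh = 0.850×(76.7−34.3) + 195.0 + 0.540×(173−76.7) = 283.04 kJ/kg
Q = 9.43 kW = 9.43 kJ/s = 33948 kJ/h
ṁ = Q/Δh = 33948 / 283.04 = 119.94 kg/h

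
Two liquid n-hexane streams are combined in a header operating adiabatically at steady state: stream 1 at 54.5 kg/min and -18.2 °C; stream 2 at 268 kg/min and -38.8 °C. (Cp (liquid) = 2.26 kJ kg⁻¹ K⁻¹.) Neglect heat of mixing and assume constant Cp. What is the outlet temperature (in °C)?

T_out = -35.3 °C

Energy balance with Q = 0: Σ ṁᵢCp,ᵢ(T_out − Tᵢ) = 0
Σ ṁᵢCp,ᵢTᵢ = 54.5×2.26×-18.2 + 268×2.26×-38.8 = -25742
Σ ṁᵢCp,ᵢ = 54.5×2.26 + 268×2.26 = 728.85
T_out = -25742 / 728.85 = -35.319 °C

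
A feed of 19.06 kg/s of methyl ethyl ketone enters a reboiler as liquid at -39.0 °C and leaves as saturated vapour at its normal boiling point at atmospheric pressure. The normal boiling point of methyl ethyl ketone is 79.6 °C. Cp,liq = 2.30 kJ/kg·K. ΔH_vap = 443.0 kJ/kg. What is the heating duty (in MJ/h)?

liquid -39.0→79.6 °C: 272.78 kJ/kg
vaporisation at 79.6 °C: 443 kJ/kg
Δh = 272.78 + 443 = 715.78 kJ/kg
Q = ṁ·Δh = 19.06 kg/s × 715.78 kJ/kg = 13643 kJ/s
|Q| = 13643 kW = 49114 MJ/h

Q = 49100 MJ/h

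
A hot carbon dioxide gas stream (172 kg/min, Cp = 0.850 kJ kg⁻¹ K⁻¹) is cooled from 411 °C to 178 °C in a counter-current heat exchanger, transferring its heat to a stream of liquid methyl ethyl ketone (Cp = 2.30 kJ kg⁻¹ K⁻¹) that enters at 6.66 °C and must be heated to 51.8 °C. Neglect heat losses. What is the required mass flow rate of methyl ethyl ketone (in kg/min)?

Heat released by hot stream: Q = 172 × 0.850 × (411 − 178) = 34065 kJ/min
Energy balance on cold side (adiabatic exchanger): Q = ṁ_c·Cp_c·(T_c,out − T_c,in)
ṁ_c = 34065 / [2.30 × (51.8 − 6.66)] = 328.11 kg/min

ṁ_c = 328 kg/min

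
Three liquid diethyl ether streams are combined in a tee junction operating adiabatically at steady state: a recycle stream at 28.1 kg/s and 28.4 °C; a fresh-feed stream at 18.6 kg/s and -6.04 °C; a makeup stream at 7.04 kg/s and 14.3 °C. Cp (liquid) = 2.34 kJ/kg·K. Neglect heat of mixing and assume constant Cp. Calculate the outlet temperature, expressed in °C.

T_out = 14.6 °C

No heat crosses the boundary, so H_out = H_in.
T_out = Σ ṁᵢCp,ᵢTᵢ / Σ ṁᵢCp,ᵢ
      = 1840.1 / 125.75 = 14.633 °C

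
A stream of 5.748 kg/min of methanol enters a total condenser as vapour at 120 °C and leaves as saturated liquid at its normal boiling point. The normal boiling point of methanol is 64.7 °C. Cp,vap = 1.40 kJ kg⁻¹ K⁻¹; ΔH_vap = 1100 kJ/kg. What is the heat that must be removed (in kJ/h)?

Q_c = 406000 kJ/h

vapour 120→64.7 °C: -77.42 kJ/kg
condensation at 64.7 °C: -1100 kJ/kg
Δh = -77.42 + -1100 = -1177.4 kJ/kg
Q = ṁ·Δh = 5.748 kg/min × -1177.4 kJ/kg = -6767.8 kJ/min
|Q| = 112.8 kW = 406070 kJ/h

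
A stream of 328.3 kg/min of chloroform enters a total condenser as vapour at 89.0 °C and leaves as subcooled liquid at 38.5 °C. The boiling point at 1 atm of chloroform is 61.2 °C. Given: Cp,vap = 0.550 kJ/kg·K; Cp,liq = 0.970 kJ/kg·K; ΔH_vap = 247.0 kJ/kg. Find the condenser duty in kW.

Q_c = 1560 kW

vapour 89.0→61.2 °C: -15.29 kJ/kg
condensation at 61.2 °C: -247 kJ/kg
liquid 61.2→38.5 °C: -22.019 kJ/kg
Δh = -15.29 + -247 + -22.019 = -284.31 kJ/kg
Q = ṁ·Δh = 328.3 kg/min × -284.31 kJ/kg = -93339 kJ/min
|Q| = 1555.6 kW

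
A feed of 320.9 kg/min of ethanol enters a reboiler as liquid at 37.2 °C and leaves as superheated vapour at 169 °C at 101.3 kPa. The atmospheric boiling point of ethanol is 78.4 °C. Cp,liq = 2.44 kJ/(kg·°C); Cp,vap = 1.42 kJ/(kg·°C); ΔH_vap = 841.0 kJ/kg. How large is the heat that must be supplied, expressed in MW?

Q = 5.72 MW

liquid 37.2→78.4 °C: 100.53 kJ/kg
vaporisation at 78.4 °C: 841 kJ/kg
vapour 78.4→169 °C: 128.65 kJ/kg
Δh = 100.53 + 841 + 128.65 = 1070.2 kJ/kg
Q = ṁ·Δh = 320.9 kg/min × 1070.2 kJ/kg = 343420 kJ/min
|Q| = 5723.7 kW = 5.7237 MW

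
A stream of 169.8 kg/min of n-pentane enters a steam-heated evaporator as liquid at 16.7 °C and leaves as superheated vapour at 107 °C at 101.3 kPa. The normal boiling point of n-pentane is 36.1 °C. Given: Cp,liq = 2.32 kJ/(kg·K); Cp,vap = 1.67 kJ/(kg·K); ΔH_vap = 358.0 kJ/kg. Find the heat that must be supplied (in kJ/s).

liquid 16.7→36.1 °C: 45.008 kJ/kg
vaporisation at 36.1 °C: 358 kJ/kg
vapour 36.1→107 °C: 118.4 kJ/kg
Δh = 45.008 + 358 + 118.4 = 521.41 kJ/kg
Q = ṁ·Δh = 169.8 kg/min × 521.41 kJ/kg = 88536 kJ/min
|Q| = 1475.6 kW

Q = 1480 kJ/s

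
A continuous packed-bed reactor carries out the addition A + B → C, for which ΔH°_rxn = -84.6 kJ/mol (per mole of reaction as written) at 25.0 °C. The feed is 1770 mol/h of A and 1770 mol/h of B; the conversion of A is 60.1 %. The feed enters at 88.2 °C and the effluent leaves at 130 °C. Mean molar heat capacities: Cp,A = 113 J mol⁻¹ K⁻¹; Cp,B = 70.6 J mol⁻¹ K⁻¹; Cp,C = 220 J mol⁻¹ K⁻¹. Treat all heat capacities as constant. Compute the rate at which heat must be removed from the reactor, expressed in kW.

Extent of reaction ξ = 0.601 × 1770 = 1063.8 mol/h
Reaction term: ξ·ΔH°_rxn = 1063.8 × -84.6 = -89995 kJ/h
Sensible, feed 88.2→25 °C: -20538 kJ/h
Outlet flows (mol/h): A 706.23, B 706.23, C 1063.8
Sensible, products 25→130 °C: 38188 kJ/h
Q = ΔH = -72345 kJ/h = -20.096 kW
Heat removed = 20.096 kW

Q_out = 20.1 kW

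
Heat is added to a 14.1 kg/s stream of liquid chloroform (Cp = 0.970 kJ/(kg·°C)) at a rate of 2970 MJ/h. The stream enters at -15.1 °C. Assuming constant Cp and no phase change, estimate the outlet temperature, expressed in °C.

T_out = 45.2 °C

Q = 2970 MJ/h = 825 kJ/s
ΔT = Q/(ṁ·Cp) = 825/(14.1×0.970) = 60.32 K
T_out = -15.1 + 60.32 = 45.22 °C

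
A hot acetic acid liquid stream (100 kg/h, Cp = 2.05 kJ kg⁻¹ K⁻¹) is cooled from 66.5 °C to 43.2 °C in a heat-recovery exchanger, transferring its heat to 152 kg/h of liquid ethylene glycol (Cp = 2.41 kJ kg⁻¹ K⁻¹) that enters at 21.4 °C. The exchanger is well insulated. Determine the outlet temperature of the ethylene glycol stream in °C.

Heat released by hot stream: Q = 100 × 2.05 × (66.5 − 43.2) = 4776.5 kJ/h
Energy balance on cold side (adiabatic exchanger): Q = ṁ_c·Cp_c·(T_c,out − T_c,in)
T_c,out = 21.4 + 4776.5/(152 × 2.41) = 34.439 °C

T_c,out = 34.4 °C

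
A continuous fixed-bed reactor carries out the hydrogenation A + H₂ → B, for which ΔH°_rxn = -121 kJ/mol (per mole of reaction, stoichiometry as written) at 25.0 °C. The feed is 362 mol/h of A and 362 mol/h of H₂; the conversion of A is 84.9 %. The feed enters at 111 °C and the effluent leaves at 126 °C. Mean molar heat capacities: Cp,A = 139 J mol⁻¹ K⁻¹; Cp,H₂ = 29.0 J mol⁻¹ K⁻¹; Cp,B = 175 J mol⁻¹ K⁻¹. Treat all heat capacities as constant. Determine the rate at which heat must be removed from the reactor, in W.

Q_out = 10000 W

Extent of reaction ξ = 0.849 × 362 = 307.34 mol/h
Reaction term: ξ·ΔH°_rxn = 307.34 × -121 = -37188 kJ/h
Sensible, feed 111→25 °C: -5230.2 kJ/h
Outlet flows (mol/h): A 54.662, H₂ 54.662, B 307.34
Sensible, products 25→126 °C: 6359.7 kJ/h
Q = ΔH = -36058 kJ/h = -10.016 kW
Heat removed = 10016 W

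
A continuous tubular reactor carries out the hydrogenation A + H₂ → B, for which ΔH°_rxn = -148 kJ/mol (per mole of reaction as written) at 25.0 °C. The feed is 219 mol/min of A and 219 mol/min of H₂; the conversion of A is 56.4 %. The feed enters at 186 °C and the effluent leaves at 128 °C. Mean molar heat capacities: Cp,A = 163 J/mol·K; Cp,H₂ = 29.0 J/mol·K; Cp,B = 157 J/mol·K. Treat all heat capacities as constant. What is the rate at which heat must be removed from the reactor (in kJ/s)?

Q_out = 353 kJ/s

Extent of reaction ξ = 0.564 × 219 = 123.52 mol/min
Reaction term: ξ·ΔH°_rxn = 123.52 × -148 = -18280 kJ/min
Sensible, feed 186→25 °C: -6769.7 kJ/min
Outlet flows (mol/min): A 95.484, H₂ 95.484, B 123.52
Sensible, products 25→128 °C: 3885.7 kJ/min
Q = ΔH = -21164 kJ/min = -352.74 kW
Heat removed = 352.74 kJ/s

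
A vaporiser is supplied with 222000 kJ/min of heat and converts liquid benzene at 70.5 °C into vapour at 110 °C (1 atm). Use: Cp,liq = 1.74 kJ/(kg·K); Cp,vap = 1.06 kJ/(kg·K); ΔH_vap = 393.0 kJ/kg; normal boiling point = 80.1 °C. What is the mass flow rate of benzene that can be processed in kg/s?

Δh = 1.74×(80.1−70.5) + 393.0 + 1.06×(110−80.1) = 441.4 kJ/kg
Q = 222000 kJ/min = 3700 kJ/s = 3700 kJ/s
ṁ = Q/Δh = 3700 / 441.4 = 8.3825 kg/s

ṁ = 8.38 kg/s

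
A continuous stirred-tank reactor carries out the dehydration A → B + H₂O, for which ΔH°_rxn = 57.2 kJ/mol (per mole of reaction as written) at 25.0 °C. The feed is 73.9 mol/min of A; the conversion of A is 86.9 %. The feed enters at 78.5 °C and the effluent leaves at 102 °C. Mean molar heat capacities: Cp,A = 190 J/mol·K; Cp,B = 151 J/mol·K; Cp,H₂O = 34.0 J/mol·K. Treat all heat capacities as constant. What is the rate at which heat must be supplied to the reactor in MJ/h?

Extent of reaction ξ = 0.869 × 73.9 = 64.219 mol/min
Reaction term: ξ·ΔH°_rxn = 64.219 × 57.2 = 3673.3 kJ/min
Sensible, feed 78.5→25 °C: -751.19 kJ/min
Outlet flows (mol/min): A 9.6809, B 64.219, H₂O 64.219
Sensible, products 25→102 °C: 1056.4 kJ/min
Q = ΔH = 3978.6 kJ/min = 66.31 kW
Heat supplied = 238.71 MJ/h

Q_in = 239 MJ/h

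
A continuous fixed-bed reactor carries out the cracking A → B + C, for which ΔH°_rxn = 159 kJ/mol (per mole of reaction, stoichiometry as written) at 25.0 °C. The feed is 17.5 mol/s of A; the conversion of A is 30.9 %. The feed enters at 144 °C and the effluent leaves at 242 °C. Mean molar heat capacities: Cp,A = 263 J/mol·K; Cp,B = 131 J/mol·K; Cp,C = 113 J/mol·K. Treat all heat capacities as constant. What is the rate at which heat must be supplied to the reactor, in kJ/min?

Extent of reaction ξ = 0.309 × 17.5 = 5.4075 mol/s
Reaction term: ξ·ΔH°_rxn = 5.4075 × 159 = 859.79 kJ/s
Sensible, feed 144→25 °C: -547.7 kJ/s
Outlet flows (mol/s): A 12.093, B 5.4075, C 5.4075
Sensible, products 25→242 °C: 976.45 kJ/s
Q = ΔH = 1288.5 kJ/s = 1288.5 kW
Heat supplied = 77313 kJ/min

Q_in = 77300 kJ/min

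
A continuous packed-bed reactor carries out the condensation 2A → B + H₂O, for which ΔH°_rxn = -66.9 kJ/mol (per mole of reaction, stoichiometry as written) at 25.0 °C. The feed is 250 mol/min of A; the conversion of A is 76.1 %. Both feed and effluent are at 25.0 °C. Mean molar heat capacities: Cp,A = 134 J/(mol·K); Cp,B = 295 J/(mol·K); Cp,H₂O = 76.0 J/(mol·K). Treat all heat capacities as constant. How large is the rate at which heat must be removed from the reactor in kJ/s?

Extent of reaction ξ = 0.761 × 250 / 2 = 95.125 mol/min
Reaction term: ξ·ΔH°_rxn = 95.125 × -66.9 = -6363.9 kJ/min
Q = ΔH = -6363.9 kJ/min = -106.06 kW
Heat removed = 106.06 kJ/s

Q_out = 106 kJ/s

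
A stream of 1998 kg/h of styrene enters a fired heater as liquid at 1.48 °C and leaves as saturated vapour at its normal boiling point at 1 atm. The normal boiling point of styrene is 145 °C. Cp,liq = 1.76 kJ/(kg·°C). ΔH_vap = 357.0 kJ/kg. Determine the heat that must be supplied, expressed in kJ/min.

liquid 1.48→145 °C: 252.6 kJ/kg
vaporisation at 145 °C: 357 kJ/kg
Δh = 252.6 + 357 = 609.6 kJ/kg
Q = ṁ·Δh = 1998 kg/h × 609.6 kJ/kg = 1.218e+06 kJ/h
|Q| = 338.33 kW = 20300 kJ/min

Q = 20300 kJ/min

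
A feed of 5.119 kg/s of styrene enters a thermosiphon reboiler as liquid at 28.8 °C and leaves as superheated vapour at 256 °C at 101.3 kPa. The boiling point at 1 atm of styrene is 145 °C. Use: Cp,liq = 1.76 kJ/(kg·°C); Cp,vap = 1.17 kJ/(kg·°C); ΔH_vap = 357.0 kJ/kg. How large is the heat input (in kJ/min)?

liquid 28.8→145 °C: 204.51 kJ/kg
vaporisation at 145 °C: 357 kJ/kg
vapour 145→256 °C: 129.87 kJ/kg
Δh = 204.51 + 357 + 129.87 = 691.38 kJ/kg
Q = ṁ·Δh = 5.119 kg/s × 691.38 kJ/kg = 3539.2 kJ/s
|Q| = 3539.2 kW = 212350 kJ/min

Q = 212000 kJ/min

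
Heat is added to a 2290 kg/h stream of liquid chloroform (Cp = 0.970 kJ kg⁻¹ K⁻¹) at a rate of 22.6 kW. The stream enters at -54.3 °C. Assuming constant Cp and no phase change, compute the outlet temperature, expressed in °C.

T_out = -17.7 °C

Q = 22.6 kW = 81360 kJ/h
ΔT = Q/(ṁ·Cp) = 81360/(2290×0.970) = 36.627 K
T_out = -54.3 + 36.627 = -17.673 °C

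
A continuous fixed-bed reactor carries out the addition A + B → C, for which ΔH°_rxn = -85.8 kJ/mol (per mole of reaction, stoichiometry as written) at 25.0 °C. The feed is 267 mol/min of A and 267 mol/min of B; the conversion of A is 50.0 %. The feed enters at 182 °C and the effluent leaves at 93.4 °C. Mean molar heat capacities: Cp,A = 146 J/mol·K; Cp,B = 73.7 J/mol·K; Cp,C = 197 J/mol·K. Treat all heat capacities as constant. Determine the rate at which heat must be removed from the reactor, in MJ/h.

Q_out = 1010 MJ/h

Extent of reaction ξ = 0.500 × 267 = 133.5 mol/min
Reaction term: ξ·ΔH°_rxn = 133.5 × -85.8 = -11454 kJ/min
Sensible, feed 182→25 °C: -9209.6 kJ/min
Outlet flows (mol/min): A 133.5, B 133.5, C 133.5
Sensible, products 25→93.4 °C: 3805.1 kJ/min
Q = ΔH = -16859 kJ/min = -280.98 kW
Heat removed = 1011.5 MJ/h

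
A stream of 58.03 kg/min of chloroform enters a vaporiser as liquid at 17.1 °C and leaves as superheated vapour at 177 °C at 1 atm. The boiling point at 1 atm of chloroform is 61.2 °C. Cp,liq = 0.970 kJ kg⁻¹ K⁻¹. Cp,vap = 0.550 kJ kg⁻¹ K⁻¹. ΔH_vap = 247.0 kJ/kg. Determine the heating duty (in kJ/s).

Q = 342 kJ/s

liquid 17.1→61.2 °C: 42.777 kJ/kg
vaporisation at 61.2 °C: 247 kJ/kg
vapour 61.2→177 °C: 63.69 kJ/kg
Δh = 42.777 + 247 + 63.69 = 353.47 kJ/kg
Q = ṁ·Δh = 58.03 kg/min × 353.47 kJ/kg = 20512 kJ/min
|Q| = 341.86 kW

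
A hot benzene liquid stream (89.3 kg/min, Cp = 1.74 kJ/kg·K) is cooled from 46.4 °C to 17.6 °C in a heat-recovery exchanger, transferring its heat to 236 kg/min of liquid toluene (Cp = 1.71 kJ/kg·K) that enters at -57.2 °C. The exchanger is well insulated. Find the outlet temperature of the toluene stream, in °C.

T_c,out = -46.1 °C

Heat released by hot stream: Q = 89.3 × 1.74 × (46.4 − 17.6) = 4475 kJ/min
Energy balance on cold side (adiabatic exchanger): Q = ṁ_c·Cp_c·(T_c,out − T_c,in)
T_c,out = -57.2 + 4475/(236 × 1.71) = -46.111 °C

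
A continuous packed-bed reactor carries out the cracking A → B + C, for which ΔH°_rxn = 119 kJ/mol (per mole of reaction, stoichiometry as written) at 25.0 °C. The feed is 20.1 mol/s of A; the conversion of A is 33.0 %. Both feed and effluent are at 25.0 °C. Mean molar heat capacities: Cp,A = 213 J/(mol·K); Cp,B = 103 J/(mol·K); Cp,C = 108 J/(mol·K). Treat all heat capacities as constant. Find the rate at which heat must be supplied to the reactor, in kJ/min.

Extent of reaction ξ = 0.330 × 20.1 = 6.633 mol/s
Reaction term: ξ·ΔH°_rxn = 6.633 × 119 = 789.33 kJ/s
Q = ΔH = 789.33 kJ/s = 789.33 kW
Heat supplied = 47360 kJ/min

Q_in = 47400 kJ/min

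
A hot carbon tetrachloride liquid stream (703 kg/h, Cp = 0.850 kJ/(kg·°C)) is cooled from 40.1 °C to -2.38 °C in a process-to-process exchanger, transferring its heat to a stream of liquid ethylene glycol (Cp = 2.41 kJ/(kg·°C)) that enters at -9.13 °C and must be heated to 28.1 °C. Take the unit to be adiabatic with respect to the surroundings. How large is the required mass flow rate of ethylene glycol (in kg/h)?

ṁ_c = 283 kg/h

Heat released by hot stream: Q = 703 × 0.850 × (40.1 − -2.38) = 25384 kJ/h
Energy balance on cold side (adiabatic exchanger): Q = ṁ_c·Cp_c·(T_c,out − T_c,in)
ṁ_c = 25384 / [2.41 × (28.1 − -9.13)] = 282.91 kg/h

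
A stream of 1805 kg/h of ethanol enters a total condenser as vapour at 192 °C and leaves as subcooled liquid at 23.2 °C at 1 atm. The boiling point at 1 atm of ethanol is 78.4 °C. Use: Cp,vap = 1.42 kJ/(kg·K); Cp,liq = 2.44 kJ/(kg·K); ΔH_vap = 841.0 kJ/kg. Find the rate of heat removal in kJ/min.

vapour 192→78.4 °C: -161.31 kJ/kg
condensation at 78.4 °C: -841 kJ/kg
liquid 78.4→23.2 °C: -134.69 kJ/kg
Δh = -161.31 + -841 + -134.69 = -1137 kJ/kg
Q = ṁ·Δh = 1805 kg/h × -1137 kJ/kg = -2.0523e+06 kJ/h
|Q| = 570.08 kW = 34205 kJ/min

Q_c = 34200 kJ/min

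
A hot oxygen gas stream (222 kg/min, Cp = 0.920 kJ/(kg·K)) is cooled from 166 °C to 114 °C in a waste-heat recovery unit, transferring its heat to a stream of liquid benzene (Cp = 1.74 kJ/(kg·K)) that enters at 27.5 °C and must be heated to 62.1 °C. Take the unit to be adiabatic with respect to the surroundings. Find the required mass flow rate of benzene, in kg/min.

Heat released by hot stream: Q = 222 × 0.920 × (166 − 114) = 10620 kJ/min
Energy balance on cold side (adiabatic exchanger): Q = ṁ_c·Cp_c·(T_c,out − T_c,in)
ṁ_c = 10620 / [1.74 × (62.1 − 27.5)] = 176.41 kg/min

ṁ_c = 176 kg/min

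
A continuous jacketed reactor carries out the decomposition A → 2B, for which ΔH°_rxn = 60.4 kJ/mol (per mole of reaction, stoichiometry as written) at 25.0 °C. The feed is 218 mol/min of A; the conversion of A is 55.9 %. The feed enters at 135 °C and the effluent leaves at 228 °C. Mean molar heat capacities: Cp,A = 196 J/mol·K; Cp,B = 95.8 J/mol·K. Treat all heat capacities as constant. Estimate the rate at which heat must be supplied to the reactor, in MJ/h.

Extent of reaction ξ = 0.559 × 218 = 121.86 mol/min
Reaction term: ξ·ΔH°_rxn = 121.86 × 60.4 = 7360.5 kJ/min
Sensible, feed 135→25 °C: -4700.1 kJ/min
Outlet flows (mol/min): A 96.138, B 243.72
Sensible, products 25→228 °C: 8564.9 kJ/min
Q = ΔH = 11225 kJ/min = 187.09 kW
Heat supplied = 673.52 MJ/h

Q_in = 674 MJ/h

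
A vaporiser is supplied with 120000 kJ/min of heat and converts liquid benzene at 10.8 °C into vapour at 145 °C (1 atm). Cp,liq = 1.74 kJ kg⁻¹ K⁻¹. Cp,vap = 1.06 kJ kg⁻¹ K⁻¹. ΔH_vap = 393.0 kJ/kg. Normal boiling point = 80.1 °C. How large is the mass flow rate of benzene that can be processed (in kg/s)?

Δh = 1.74×(80.1−10.8) + 393.0 + 1.06×(145−80.1) = 582.38 kJ/kg
Q = 120000 kJ/min = 2000 kJ/s = 2000 kJ/s
ṁ = Q/Δh = 2000 / 582.38 = 3.4342 kg/s

ṁ = 3.43 kg/s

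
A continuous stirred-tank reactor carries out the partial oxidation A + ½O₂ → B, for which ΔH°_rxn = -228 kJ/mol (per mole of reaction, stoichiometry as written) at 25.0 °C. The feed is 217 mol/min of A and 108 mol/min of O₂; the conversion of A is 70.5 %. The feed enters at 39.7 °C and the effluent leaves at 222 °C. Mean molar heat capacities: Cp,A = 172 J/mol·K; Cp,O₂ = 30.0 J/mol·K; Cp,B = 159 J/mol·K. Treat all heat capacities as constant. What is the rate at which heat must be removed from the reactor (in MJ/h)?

Q_out = 1700 MJ/h

Extent of reaction ξ = 0.705 × 217 = 152.98 mol/min
Reaction term: ξ·ΔH°_rxn = 152.98 × -228 = -34881 kJ/min
Sensible, feed 39.7→25 °C: -596.29 kJ/min
Outlet flows (mol/min): A 64.015, O₂ 31.508, B 152.98
Sensible, products 25→222 °C: 7147.2 kJ/min
Q = ΔH = -28330 kJ/min = -472.16 kW
Heat removed = 1699.8 MJ/h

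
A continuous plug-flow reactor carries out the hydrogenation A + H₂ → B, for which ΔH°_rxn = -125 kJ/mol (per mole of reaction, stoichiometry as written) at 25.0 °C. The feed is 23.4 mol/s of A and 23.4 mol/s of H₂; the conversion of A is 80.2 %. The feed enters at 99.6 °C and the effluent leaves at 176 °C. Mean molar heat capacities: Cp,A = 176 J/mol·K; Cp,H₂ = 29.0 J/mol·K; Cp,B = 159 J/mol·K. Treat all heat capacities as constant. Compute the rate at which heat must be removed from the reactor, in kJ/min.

Extent of reaction ξ = 0.802 × 23.4 = 18.767 mol/s
Reaction term: ξ·ΔH°_rxn = 18.767 × -125 = -2345.8 kJ/s
Sensible, feed 99.6→25 °C: -357.86 kJ/s
Outlet flows (mol/s): A 4.6332, H₂ 4.6332, B 18.767
Sensible, products 25→176 °C: 593.99 kJ/s
Q = ΔH = -2109.7 kJ/s = -2109.7 kW
Heat removed = 126580 kJ/min

Q_out = 127000 kJ/min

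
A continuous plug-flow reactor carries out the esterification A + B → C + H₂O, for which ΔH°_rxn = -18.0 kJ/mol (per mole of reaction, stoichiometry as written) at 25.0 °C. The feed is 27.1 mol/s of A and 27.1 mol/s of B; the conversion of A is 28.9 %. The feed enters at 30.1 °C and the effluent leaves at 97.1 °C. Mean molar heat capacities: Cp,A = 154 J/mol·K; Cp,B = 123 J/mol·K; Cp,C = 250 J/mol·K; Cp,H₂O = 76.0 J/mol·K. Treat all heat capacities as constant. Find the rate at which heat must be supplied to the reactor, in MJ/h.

Q_in = 1400 MJ/h

Extent of reaction ξ = 0.289 × 27.1 = 7.8319 mol/s
Reaction term: ξ·ΔH°_rxn = 7.8319 × -18.0 = -140.97 kJ/s
Sensible, feed 30.1→25 °C: -38.284 kJ/s
Outlet flows (mol/s): A 19.268, B 19.268, C 7.8319, H₂O 7.8319
Sensible, products 25→97.1 °C: 568.9 kJ/s
Q = ΔH = 389.64 kJ/s = 389.64 kW
Heat supplied = 1402.7 MJ/h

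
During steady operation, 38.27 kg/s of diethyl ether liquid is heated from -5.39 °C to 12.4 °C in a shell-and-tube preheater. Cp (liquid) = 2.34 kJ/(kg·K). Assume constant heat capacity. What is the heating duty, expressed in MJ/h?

Q = 5740 MJ/h

Q = ṁ·Cp·ΔT = 38.27 × 2.34 × (12.4 − -5.39) = 1593.1 kJ/s
Heating duty = 5735.3 MJ/h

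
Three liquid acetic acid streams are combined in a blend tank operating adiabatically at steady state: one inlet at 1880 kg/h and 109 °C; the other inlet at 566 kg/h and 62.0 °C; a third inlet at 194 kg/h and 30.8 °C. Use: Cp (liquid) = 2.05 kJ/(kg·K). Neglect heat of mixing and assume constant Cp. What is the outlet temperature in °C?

Adiabatic, steady state ⇒ Σ ṁᵢCp,ᵢ(T_out − Tᵢ) = 0
T_out = Σ ṁᵢCp,ᵢTᵢ / Σ ṁᵢCp,ᵢ
      = 504270 / 5412 = 93.177 °C

T_out = 93.2 °C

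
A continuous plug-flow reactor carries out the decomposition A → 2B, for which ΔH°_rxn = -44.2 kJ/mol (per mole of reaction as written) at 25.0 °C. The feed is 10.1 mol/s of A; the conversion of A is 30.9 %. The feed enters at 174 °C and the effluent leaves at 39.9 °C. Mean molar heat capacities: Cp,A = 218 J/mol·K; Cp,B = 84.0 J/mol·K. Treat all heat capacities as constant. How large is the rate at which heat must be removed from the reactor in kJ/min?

Q_out = 26100 kJ/min

Extent of reaction ξ = 0.309 × 10.1 = 3.1209 mol/s
Reaction term: ξ·ΔH°_rxn = 3.1209 × -44.2 = -137.94 kJ/s
Sensible, feed 174→25 °C: -328.07 kJ/s
Outlet flows (mol/s): A 6.9791, B 6.2418
Sensible, products 25→39.9 °C: 30.482 kJ/s
Q = ΔH = -435.53 kJ/s = -435.53 kW
Heat removed = 26132 kJ/min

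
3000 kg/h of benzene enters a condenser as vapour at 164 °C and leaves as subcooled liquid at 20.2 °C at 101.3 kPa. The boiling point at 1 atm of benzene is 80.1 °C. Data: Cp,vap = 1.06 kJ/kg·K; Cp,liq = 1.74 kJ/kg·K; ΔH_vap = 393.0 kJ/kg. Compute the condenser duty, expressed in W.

Q_c = 488000 W

vapour 164→80.1 °C: -88.934 kJ/kg
condensation at 80.1 °C: -393 kJ/kg
liquid 80.1→20.2 °C: -104.23 kJ/kg
Δh = -88.934 + -393 + -104.23 = -586.16 kJ/kg
Q = ṁ·Δh = 3000 kg/h × -586.16 kJ/kg = -1.7585e+06 kJ/h
|Q| = 488.47 kW = 488470 W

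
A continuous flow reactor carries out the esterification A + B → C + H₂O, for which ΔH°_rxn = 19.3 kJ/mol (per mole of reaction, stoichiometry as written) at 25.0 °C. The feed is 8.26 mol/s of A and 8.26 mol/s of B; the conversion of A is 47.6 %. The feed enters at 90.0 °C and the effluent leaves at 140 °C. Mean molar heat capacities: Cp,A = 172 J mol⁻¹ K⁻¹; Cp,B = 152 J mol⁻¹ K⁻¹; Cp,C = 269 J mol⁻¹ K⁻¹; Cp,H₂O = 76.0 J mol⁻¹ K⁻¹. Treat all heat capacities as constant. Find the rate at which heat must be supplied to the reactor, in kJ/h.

Q_in = 789000 kJ/h

Extent of reaction ξ = 0.476 × 8.26 = 3.9318 mol/s
Reaction term: ξ·ΔH°_rxn = 3.9318 × 19.3 = 75.883 kJ/s
Sensible, feed 90.0→25 °C: -173.96 kJ/s
Outlet flows (mol/s): A 4.3282, B 4.3282, C 3.9318, H₂O 3.9318
Sensible, products 25→140 °C: 317.26 kJ/s
Q = ΔH = 219.19 kJ/s = 219.19 kW
Heat supplied = 789080 kJ/h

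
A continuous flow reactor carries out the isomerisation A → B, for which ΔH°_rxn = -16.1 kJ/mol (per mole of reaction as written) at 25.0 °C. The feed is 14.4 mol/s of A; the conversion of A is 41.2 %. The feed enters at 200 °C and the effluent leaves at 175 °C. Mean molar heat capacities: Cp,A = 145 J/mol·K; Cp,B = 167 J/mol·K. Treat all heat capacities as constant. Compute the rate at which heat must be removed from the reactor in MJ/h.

Q_out = 461 MJ/h

Extent of reaction ξ = 0.412 × 14.4 = 5.9328 mol/s
Reaction term: ξ·ΔH°_rxn = 5.9328 × -16.1 = -95.518 kJ/s
Sensible, feed 200→25 °C: -365.4 kJ/s
Outlet flows (mol/s): A 8.4672, B 5.9328
Sensible, products 25→175 °C: 332.78 kJ/s
Q = ΔH = -128.14 kJ/s = -128.14 kW
Heat removed = 461.3 MJ/h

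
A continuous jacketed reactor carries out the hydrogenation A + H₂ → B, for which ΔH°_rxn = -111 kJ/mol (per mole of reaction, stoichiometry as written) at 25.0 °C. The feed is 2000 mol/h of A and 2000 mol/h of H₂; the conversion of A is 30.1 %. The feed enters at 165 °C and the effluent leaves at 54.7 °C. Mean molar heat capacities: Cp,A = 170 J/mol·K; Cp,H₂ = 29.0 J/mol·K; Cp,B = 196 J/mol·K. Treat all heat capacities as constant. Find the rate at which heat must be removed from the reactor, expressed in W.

Extent of reaction ξ = 0.301 × 2000 = 602 mol/h
Reaction term: ξ·ΔH°_rxn = 602 × -111 = -66822 kJ/h
Sensible, feed 165→25 °C: -55720 kJ/h
Outlet flows (mol/h): A 1398, H₂ 1398, B 602
Sensible, products 25→54.7 °C: 11767 kJ/h
Q = ΔH = -110780 kJ/h = -30.771 kW
Heat removed = 30771 W

Q_out = 30800 W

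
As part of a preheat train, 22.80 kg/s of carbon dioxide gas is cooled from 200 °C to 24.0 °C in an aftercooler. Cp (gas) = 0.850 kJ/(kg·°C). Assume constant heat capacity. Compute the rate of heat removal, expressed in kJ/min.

Q_c = 205000 kJ/min

Q = ṁ·Cp·ΔT = 22.80 × 0.850 × (24.0 − 200) = -3410.9 kJ/s
Cooling duty = 204650 kJ/min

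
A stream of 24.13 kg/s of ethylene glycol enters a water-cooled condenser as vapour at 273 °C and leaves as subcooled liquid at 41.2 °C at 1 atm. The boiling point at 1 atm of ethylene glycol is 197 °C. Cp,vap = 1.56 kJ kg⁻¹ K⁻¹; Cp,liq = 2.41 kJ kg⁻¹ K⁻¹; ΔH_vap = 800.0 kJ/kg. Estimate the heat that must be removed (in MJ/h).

vapour 273→197 °C: -118.56 kJ/kg
condensation at 197 °C: -800 kJ/kg
liquid 197→41.2 °C: -375.48 kJ/kg
Δh = -118.56 + -800 + -375.48 = -1294 kJ/kg
Q = ṁ·Δh = 24.13 kg/s × -1294 kJ/kg = -31225 kJ/s
|Q| = 31225 kW = 112410 MJ/h

Q_c = 112000 MJ/h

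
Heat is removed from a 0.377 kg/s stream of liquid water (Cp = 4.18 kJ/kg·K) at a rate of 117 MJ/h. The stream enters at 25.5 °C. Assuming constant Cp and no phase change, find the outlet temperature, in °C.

T_out = 4.88 °C

Q = 117 MJ/h = 32.5 kJ/s
ΔT = Q/(ṁ·Cp) = 32.5/(0.377×4.18) = 20.624 K
T_out = 25.5 − 20.624 = 4.8763 °C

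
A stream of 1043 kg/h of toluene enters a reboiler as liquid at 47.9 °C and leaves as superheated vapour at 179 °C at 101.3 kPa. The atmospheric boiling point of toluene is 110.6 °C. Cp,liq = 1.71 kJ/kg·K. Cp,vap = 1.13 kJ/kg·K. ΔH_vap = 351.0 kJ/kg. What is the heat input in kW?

liquid 47.9→110.6 °C: 107.22 kJ/kg
vaporisation at 110.6 °C: 351 kJ/kg
vapour 110.6→179 °C: 77.292 kJ/kg
Δh = 107.22 + 351 + 77.292 = 535.51 kJ/kg
Q = ṁ·Δh = 1043 kg/h × 535.51 kJ/kg = 558540 kJ/h
|Q| = 155.15 kW

Q = 155 kW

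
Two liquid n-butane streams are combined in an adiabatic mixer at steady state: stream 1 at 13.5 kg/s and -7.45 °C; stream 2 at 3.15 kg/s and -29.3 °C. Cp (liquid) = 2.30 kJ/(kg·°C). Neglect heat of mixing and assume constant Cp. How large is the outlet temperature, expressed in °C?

Energy balance with Q = 0: Σ ṁᵢCp,ᵢ(T_out − Tᵢ) = 0
T_out = Σ ṁᵢCp,ᵢTᵢ / Σ ṁᵢCp,ᵢ
      = -443.6 / 38.295 = -11.584 °C

T_out = -11.6 °C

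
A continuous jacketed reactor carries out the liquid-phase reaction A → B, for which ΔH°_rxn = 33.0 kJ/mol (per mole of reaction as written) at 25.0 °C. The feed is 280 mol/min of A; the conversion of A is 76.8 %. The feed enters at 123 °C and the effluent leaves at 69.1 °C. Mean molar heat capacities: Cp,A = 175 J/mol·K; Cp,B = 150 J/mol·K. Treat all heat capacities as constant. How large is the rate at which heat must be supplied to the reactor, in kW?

Extent of reaction ξ = 0.768 × 280 = 215.04 mol/min
Reaction term: ξ·ΔH°_rxn = 215.04 × 33.0 = 7096.3 kJ/min
Sensible, feed 123→25 °C: -4802 kJ/min
Outlet flows (mol/min): A 64.96, B 215.04
Sensible, products 25→69.1 °C: 1923.8 kJ/min
Q = ΔH = 4218.1 kJ/min = 70.302 kW
Heat supplied = 70.302 kW

Q_in = 70.3 kW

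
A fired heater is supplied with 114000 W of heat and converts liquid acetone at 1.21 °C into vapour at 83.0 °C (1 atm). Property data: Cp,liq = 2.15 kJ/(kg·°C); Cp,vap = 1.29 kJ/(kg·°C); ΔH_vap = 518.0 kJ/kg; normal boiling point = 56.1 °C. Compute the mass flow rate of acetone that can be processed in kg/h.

ṁ = 612 kg/h

Δh = 2.15×(56.1−1.21) + 518.0 + 1.29×(83.0−56.1) = 670.71 kJ/kg
Q = 114000 W = 114 kJ/s = 410400 kJ/h
ṁ = Q/Δh = 410400 / 670.71 = 611.88 kg/h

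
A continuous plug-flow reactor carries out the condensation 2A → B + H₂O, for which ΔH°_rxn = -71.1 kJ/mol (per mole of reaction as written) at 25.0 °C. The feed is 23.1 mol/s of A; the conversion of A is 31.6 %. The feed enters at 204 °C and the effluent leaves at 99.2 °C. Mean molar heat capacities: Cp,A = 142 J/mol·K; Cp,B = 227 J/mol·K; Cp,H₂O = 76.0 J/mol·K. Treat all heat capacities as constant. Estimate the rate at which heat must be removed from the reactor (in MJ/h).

Q_out = 2150 MJ/h

Extent of reaction ξ = 0.316 × 23.1 / 2 = 3.6498 mol/s
Reaction term: ξ·ΔH°_rxn = 3.6498 × -71.1 = -259.5 kJ/s
Sensible, feed 204→25 °C: -587.16 kJ/s
Outlet flows (mol/s): A 15.8, B 3.6498, H₂O 3.6498
Sensible, products 25→99.2 °C: 248.54 kJ/s
Q = ΔH = -598.12 kJ/s = -598.12 kW
Heat removed = 2153.2 MJ/h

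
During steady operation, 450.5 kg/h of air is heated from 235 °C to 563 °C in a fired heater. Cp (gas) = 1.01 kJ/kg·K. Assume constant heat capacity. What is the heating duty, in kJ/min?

Q = 2490 kJ/min

Q = ṁ·Cp·ΔT = 450.5 × 1.01 × (563 − 235) = 149240 kJ/h
Converting: 149240 / 3600 s = 41.456 kW
Heating duty = 2487.4 kJ/min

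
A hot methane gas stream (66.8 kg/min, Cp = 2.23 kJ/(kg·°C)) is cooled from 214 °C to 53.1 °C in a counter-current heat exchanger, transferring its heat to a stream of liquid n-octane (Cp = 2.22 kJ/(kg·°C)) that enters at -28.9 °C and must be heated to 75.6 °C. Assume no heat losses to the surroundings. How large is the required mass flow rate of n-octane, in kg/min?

ṁ_c = 103 kg/min

Heat released by hot stream: Q = 66.8 × 2.23 × (214 − 53.1) = 23968 kJ/min
Energy balance on cold side (adiabatic exchanger): Q = ṁ_c·Cp_c·(T_c,out − T_c,in)
ṁ_c = 23968 / [2.22 × (75.6 − -28.9)] = 103.32 kg/min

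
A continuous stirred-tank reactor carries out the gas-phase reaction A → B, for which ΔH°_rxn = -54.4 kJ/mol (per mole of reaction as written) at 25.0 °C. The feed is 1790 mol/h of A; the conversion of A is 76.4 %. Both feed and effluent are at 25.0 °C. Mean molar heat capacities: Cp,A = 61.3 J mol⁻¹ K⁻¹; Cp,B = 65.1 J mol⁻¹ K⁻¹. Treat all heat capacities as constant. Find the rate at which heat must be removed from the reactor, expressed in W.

Extent of reaction ξ = 0.764 × 1790 = 1367.6 mol/h
Reaction term: ξ·ΔH°_rxn = 1367.6 × -54.4 = -74395 kJ/h
Q = ΔH = -74395 kJ/h = -20.665 kW
Heat removed = 20665 W

Q_out = 20700 W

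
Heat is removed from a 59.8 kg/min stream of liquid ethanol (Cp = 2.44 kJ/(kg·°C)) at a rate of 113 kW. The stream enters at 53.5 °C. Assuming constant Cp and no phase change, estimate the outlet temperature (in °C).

Q = 113 kW = 6780 kJ/min
ΔT = Q/(ṁ·Cp) = 6780/(59.8×2.44) = 46.466 K
T_out = 53.5 − 46.466 = 7.0336 °C

T_out = 7.03 °C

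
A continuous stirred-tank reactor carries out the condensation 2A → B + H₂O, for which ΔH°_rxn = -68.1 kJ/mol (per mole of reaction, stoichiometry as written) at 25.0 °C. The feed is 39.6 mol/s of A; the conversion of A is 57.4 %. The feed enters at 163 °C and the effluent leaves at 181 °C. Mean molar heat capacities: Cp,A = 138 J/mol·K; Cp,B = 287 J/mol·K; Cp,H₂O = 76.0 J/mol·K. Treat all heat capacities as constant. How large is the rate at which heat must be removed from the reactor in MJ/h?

Extent of reaction ξ = 0.574 × 39.6 / 2 = 11.365 mol/s
Reaction term: ξ·ΔH°_rxn = 11.365 × -68.1 = -773.97 kJ/s
Sensible, feed 163→25 °C: -754.14 kJ/s
Outlet flows (mol/s): A 16.87, B 11.365, H₂O 11.365
Sensible, products 25→181 °C: 1006.8 kJ/s
Q = ΔH = -521.36 kJ/s = -521.36 kW
Heat removed = 1876.9 MJ/h

Q_out = 1880 MJ/h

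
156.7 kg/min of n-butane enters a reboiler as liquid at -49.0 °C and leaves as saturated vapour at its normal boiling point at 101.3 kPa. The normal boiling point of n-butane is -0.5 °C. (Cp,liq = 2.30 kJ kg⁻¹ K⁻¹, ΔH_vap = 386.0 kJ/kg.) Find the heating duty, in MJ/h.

liquid -49.0→-0.5 °C: 111.55 kJ/kg
vaporisation at -0.5 °C: 386 kJ/kg
Δh = 111.55 + 386 = 497.55 kJ/kg
Q = ṁ·Δh = 156.7 kg/min × 497.55 kJ/kg = 77966 kJ/min
|Q| = 1299.4 kW = 4678 MJ/h

Q = 4680 MJ/h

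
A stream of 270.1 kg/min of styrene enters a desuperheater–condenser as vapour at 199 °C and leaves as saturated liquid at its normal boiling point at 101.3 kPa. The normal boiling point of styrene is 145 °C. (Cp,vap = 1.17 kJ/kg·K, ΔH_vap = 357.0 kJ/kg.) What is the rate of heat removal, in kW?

Q_c = 1890 kW

vapour 199→145 °C: -63.18 kJ/kg
condensation at 145 °C: -357 kJ/kg
Δh = -63.18 + -357 = -420.18 kJ/kg
Q = ṁ·Δh = 270.1 kg/min × -420.18 kJ/kg = -113490 kJ/min
|Q| = 1891.5 kW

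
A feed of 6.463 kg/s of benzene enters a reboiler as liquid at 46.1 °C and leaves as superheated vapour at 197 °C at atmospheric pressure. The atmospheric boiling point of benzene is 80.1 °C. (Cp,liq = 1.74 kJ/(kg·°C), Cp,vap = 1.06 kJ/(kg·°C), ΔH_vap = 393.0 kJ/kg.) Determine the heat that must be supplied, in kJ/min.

Q = 223000 kJ/min

liquid 46.1→80.1 °C: 59.16 kJ/kg
vaporisation at 80.1 °C: 393 kJ/kg
vapour 80.1→197 °C: 123.91 kJ/kg
Δh = 59.16 + 393 + 123.91 = 576.07 kJ/kg
Q = ṁ·Δh = 6.463 kg/s × 576.07 kJ/kg = 3723.2 kJ/s
|Q| = 3723.2 kW = 223390 kJ/min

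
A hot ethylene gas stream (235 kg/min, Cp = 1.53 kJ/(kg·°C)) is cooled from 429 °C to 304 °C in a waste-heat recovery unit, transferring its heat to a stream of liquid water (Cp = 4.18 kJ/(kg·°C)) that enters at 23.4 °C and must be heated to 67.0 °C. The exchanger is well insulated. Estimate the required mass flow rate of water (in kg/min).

Heat released by hot stream: Q = 235 × 1.53 × (429 − 304) = 44944 kJ/min
Energy balance on cold side (adiabatic exchanger): Q = ṁ_c·Cp_c·(T_c,out − T_c,in)
ṁ_c = 44944 / [4.18 × (67.0 − 23.4)] = 246.61 kg/min

ṁ_c = 247 kg/min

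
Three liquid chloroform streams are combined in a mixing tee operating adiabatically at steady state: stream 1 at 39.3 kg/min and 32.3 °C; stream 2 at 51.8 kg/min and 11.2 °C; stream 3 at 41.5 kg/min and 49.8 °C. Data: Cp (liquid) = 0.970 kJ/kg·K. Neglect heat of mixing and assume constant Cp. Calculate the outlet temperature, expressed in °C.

T_out = 29.5 °C

Adiabatic, steady state ⇒ Σ ṁᵢCp,ᵢ(T_out − Tᵢ) = 0
Σ ṁᵢCp,ᵢTᵢ = 39.3×0.970×32.3 + 51.8×0.970×11.2 + 41.5×0.970×49.8 = 3798.8
Σ ṁᵢCp,ᵢ = 39.3×0.970 + 51.8×0.970 + 41.5×0.970 = 128.62
T_out = 3798.8 / 128.62 = 29.534 °C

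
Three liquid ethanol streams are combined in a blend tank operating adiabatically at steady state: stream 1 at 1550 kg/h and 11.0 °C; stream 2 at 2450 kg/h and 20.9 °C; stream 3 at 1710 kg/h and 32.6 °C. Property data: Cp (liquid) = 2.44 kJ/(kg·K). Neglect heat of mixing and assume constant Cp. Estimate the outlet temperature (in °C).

T_out = 21.7 °C

No heat crosses the boundary, so H_out = H_in.
Σ ṁᵢCp,ᵢTᵢ = 1550×2.44×11.0 + 2450×2.44×20.9 + 1710×2.44×32.6 = 302560
Σ ṁᵢCp,ᵢ = 1550×2.44 + 2450×2.44 + 1710×2.44 = 13932
T_out = 302560 / 13932 = 21.716 °C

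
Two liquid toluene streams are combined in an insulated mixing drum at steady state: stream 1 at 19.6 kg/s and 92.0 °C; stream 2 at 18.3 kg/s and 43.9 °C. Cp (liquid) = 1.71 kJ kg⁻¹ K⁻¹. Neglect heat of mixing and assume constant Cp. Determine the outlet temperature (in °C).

T_out = 68.8 °C

Energy balance with Q = 0: Σ ṁᵢCp,ᵢ(T_out − Tᵢ) = 0
Σ ṁᵢCp,ᵢTᵢ = 19.6×1.71×92.0 + 18.3×1.71×43.9 = 4457.2
Σ ṁᵢCp,ᵢ = 19.6×1.71 + 18.3×1.71 = 64.809
T_out = 4457.2 / 64.809 = 68.775 °C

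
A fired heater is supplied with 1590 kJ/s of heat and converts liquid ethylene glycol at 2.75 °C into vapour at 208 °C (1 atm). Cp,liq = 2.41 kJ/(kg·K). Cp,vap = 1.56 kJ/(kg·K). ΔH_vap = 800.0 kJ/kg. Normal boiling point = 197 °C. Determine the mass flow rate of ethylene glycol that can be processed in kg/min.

Δh = 2.41×(197−2.75) + 800.0 + 1.56×(208−197) = 1285.3 kJ/kg
Q = 1590 kJ/s = 1590 kJ/s = 95400 kJ/min
ṁ = Q/Δh = 95400 / 1285.3 = 74.224 kg/min

ṁ = 74.2 kg/min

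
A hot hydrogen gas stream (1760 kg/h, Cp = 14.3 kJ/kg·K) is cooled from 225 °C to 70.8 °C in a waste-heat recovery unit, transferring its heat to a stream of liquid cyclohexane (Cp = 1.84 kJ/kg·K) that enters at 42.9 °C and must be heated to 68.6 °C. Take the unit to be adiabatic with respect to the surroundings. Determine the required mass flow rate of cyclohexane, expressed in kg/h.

Heat released by hot stream: Q = 1760 × 14.3 × (225 − 70.8) = 3.8809e+06 kJ/h
Energy balance on cold side (adiabatic exchanger): Q = ṁ_c·Cp_c·(T_c,out − T_c,in)
ṁ_c = 3.8809e+06 / [1.84 × (68.6 − 42.9)] = 82070 kg/h

ṁ_c = 82100 kg/h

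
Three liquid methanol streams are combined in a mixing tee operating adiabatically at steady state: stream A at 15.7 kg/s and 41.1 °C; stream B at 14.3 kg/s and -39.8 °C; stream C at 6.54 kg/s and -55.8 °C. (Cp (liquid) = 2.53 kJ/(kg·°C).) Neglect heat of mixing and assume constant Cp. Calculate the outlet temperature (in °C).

No heat crosses the boundary, so H_out = H_in.
T_out = Σ ṁᵢCp,ᵢTᵢ / Σ ṁᵢCp,ᵢ
      = -730.67 / 92.446 = -7.9037 °C

T_out = -7.90 °C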